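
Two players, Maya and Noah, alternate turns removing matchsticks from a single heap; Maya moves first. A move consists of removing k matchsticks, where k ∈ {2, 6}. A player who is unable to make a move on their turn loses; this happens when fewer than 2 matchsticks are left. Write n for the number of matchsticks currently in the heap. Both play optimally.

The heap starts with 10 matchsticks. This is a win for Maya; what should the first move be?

Classify positions by backward induction: terminal positions (no move available) are L. From any other position, the mover wins iff some move reaches an L.
n=0: no move → L
n=1: no move → L
n=2: can move to 0, which is L ⇒ W
n=3: can move to 1, which is L ⇒ W
n=4: the only move is to 2(W), a W ⇒ L
n=5: the only move is to 3(W), a W ⇒ L
n=6: can move to 4, which is L ⇒ W
n=7: can move to 5, which is L ⇒ W
n=8: moves to 6(W), 2(W); every one is W ⇒ L
n=9: moves to 7(W), 3(W); every one is W ⇒ L
n=10: can move to 8, which is L ⇒ W
From 10, the L positions reachable in one move are: 8, 4. Any move reaching one of these is winning.

Remove 2, leaving 8.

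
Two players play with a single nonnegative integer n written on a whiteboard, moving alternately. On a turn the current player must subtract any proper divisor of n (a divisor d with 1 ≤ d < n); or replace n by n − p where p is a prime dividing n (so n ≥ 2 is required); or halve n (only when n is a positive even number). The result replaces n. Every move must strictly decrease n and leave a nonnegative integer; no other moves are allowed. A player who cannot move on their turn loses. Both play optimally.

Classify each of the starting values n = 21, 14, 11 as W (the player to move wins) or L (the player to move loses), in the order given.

Use the standard recursion: the mover loses at a terminal position; elsewhere, the mover wins exactly when some move hands the opponent an L position.
n=0: no move → L
n=1: no move → L
n=2: →0(L), so W
n=3: →0(L), so W
n=4: →2(W), 3(W) — all W, so L
n=5: →0(L), so W
n=6: →4(L), so W
n=7: →0(L), so W
n=8: →4(L), so W
n=9: →6(W), 8(W) — all W, so L
n=10: →9(L), so W
n=11: →0(L), so W
n=12: →9(L), so W
n=13: →0(L), so W
n=14: →7(W), 12(W), 13(W) — all W, so L
n=15: →14(L), so W
n=16: →14(L), so W
n=17: →0(L), so W
n=18: →9(L), so W
n=19: →0(L), so W
n=20: →10(W), 15(W), 16(W), 18(W), 19(W) — all W, so L
n=21: →14(L), so W

21: W, 14: L, 11: W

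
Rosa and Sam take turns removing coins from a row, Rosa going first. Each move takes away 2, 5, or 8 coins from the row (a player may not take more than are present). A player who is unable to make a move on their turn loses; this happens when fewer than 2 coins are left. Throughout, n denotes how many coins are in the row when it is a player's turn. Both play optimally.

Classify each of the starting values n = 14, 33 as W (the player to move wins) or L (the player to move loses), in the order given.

14: L, 33: W

Positions with no move are L. A position that does have a move is losing for the player to move precisely when every available move leads to a winning position for the opponent. Fill in the labels:
n=0: no move → L
n=1: no move → L
n=2: W (go to 0, an L position)
n=3: W (go to 1, an L position)
n=4: L (sole option 2(W) is W)
n=5: W (go to 0, an L position)
n=6: W (go to 4, an L position)
n=7: L (options 5(W), 2(W) are all W)
n=8: W (go to 0, an L position)
n=9: W (go to 7, an L position)
n=10: L (options 8(W), 5(W), 2(W) are all W)
n=11: L (options 9(W), 6(W), 3(W) are all W)
n=12: W (go to 10, an L position)
n=13: W (go to 11, an L position)
n=14: L (options 12(W), 9(W), 6(W) are all W)
n=15: W (go to 10, an L position)
n=16: W (go to 14, an L position)
n=17: L (options 15(W), 12(W), 9(W) are all W)
n=18: W (go to 10, an L position)
n=19: W (go to 17, an L position)
n=20: L (options 18(W), 15(W), 12(W) are all W)
n=21: L (options 19(W), 16(W), 13(W) are all W)
n=22: W (go to 20, an L position)
n=23: W (go to 21, an L position)
n=24: L (options 22(W), 19(W), 16(W) are all W)
n=25: W (go to 20, an L position)
n=26: W (go to 24, an L position)
n=27: L (options 25(W), 22(W), 19(W) are all W)
n=28: W (go to 20, an L position)
n=29: W (go to 27, an L position)
n=30: L (options 28(W), 25(W), 22(W) are all W)
n=31: L (options 29(W), 26(W), 23(W) are all W)
n=32: W (go to 30, an L position)
n=33: W (go to 31, an L position)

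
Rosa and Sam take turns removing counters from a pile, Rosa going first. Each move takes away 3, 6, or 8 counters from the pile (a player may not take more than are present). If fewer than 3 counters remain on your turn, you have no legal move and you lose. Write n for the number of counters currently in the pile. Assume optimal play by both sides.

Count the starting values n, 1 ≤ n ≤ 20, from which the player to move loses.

5

Build the W/L table. Terminal = L. A non-terminal position is W if it has a move to some L; otherwise it is L.
n=0: no move → L
n=1: no move → L
n=2: no move → L
n=3: reaches L-position 0 → W
n=4: reaches L-position 1 → W
n=5: reaches L-position 2 → W
n=6: reaches L-position 0 → W
n=7: reaches L-position 1 → W
n=8: reaches L-position 2 → W
n=9: reaches L-position 1 → W
n=10: reaches L-position 2 → W
n=11: only reaches 8(W), 5(W), 3(W), all W → L
n=12: only reaches 9(W), 6(W), 4(W), all W → L
n=13: only reaches 10(W), 7(W), 5(W), all W → L
n=14: reaches L-position 11 → W
n=15: reaches L-position 12 → W
n=16: reaches L-position 13 → W
n=17: reaches L-position 11 → W
n=18: reaches L-position 12 → W
n=19: reaches L-position 13 → W
n=20: reaches L-position 12 → W
L entries with 1 ≤ n ≤ 20 (n=0 is outside the asked range and is not counted): n = 1, 2, 11, 12, 13; that makes 5.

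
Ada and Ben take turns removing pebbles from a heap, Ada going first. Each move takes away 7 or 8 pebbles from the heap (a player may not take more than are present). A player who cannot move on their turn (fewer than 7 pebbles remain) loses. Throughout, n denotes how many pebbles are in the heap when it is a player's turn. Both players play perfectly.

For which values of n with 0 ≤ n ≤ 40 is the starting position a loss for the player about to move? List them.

0, 1, 2, 3, 4, 5, 6, 15, 16, 17, 18, 19, 20, 21, 30, 31, 32, 33, 34, 35, 36

Compute win/loss labels from the base case upward. A position with no move is L. Any other position is W if it can reach an L in one move, else L.
n=0: no move → L
n=1: no move → L
n=2: no move → L
n=3: no move → L
n=4: no move → L
n=5: no move → L
n=6: no move → L
n=7: can move to 0, which is L ⇒ W
n=8: can move to 1, which is L ⇒ W
n=9: can move to 2, which is L ⇒ W
n=10: can move to 3, which is L ⇒ W
n=11: can move to 4, which is L ⇒ W
n=12: can move to 5, which is L ⇒ W
n=13: can move to 6, which is L ⇒ W
n=14: can move to 6, which is L ⇒ W
n=15: moves to 8(W), 7(W); every one is W ⇒ L
n=16: moves to 9(W), 8(W); every one is W ⇒ L
n=17: moves to 10(W), 9(W); every one is W ⇒ L
n=18: moves to 11(W), 10(W); every one is W ⇒ L
n=19: moves to 12(W), 11(W); every one is W ⇒ L
n=20: moves to 13(W), 12(W); every one is W ⇒ L
n=21: moves to 14(W), 13(W); every one is W ⇒ L
n=22: can move to 15, which is L ⇒ W
n=23: can move to 16, which is L ⇒ W
n=24: can move to 17, which is L ⇒ W
n=25: can move to 18, which is L ⇒ W
n=26: can move to 19, which is L ⇒ W
n=27: can move to 20, which is L ⇒ W
n=28: can move to 21, which is L ⇒ W
n=29: can move to 21, which is L ⇒ W
n=30: moves to 23(W), 22(W); every one is W ⇒ L
n=31: moves to 24(W), 23(W); every one is W ⇒ L
n=32: moves to 25(W), 24(W); every one is W ⇒ L
n=33: moves to 26(W), 25(W); every one is W ⇒ L
n=34: moves to 27(W), 26(W); every one is W ⇒ L
n=35: moves to 28(W), 27(W); every one is W ⇒ L
n=36: moves to 29(W), 28(W); every one is W ⇒ L
n=37: can move to 30, which is L ⇒ W
n=38: can move to 31, which is L ⇒ W
n=39: can move to 32, which is L ⇒ W
n=40: can move to 33, which is L ⇒ W
Reading off the rows marked L gives the requested list; there are 21 such values of n.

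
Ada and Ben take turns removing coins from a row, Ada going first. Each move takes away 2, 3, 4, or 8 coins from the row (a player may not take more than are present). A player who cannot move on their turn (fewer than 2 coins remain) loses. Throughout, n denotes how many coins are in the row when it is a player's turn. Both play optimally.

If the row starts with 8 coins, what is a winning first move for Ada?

Use the standard recursion: the mover loses at a terminal position; elsewhere, the mover wins exactly when some move hands the opponent an L position.
n=0: no move → L
n=1: no move → L
n=2: →0(L), so W
n=3: →1(L), so W
n=4: →1(L), so W
n=5: →1(L), so W
n=6: →4(W), 3(W), 2(W) — all W, so L
n=7: →5(W), 4(W), 3(W) — all W, so L
n=8: →6(L), so W
From 8, the L positions reachable in one move are: 6, 0. Any move reaching one of these is winning.

Remove 2, leaving 6.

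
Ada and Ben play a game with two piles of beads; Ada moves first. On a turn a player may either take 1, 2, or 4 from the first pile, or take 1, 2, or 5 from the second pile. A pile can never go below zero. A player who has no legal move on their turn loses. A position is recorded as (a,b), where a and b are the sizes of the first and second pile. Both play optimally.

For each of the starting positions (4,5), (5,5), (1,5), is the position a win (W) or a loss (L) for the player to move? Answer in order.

(4,5): W, (5,5): L, (1,5): W

Label each position W (a win for the player to move) or L (a loss). A position with no legal move is L; any other position is W exactly when some move reaches an L, and L when every move reaches a W.
No move ever increases a pile, so every position that can arise here has a ≤ 5 and b ≤ 5; it is enough to label the cells with 0 ≤ a ≤ 5 and 0 ≤ b ≤ 5.
Every move lowers a or b (never raises either), so fill the grid row by row in increasing a, and left to right within a row: each cell's successors are then already labelled.
      b=0  b=1  b=2  b=3  b=4  b=5
a=0:    L    W    W    L    W    W
a=1:    W    L    W    W    L    W
a=2:    W    W    L    W    W    L
a=3:    L    W    W    L    W    W
a=4:    W    L    W    W    L    W
a=5:    W    W    L    W    W    L
Cells with no legal move (terminal, hence L): (0,0).
The remaining L cells, each justified by listing all of its moves:
(0,3): moves to (0,2)(W), (0,1)(W); every one is W ⇒ L
(1,1): moves to (0,1)(W), (1,0)(W); every one is W ⇒ L
(1,4): moves to (0,4)(W), (1,3)(W), (1,2)(W); every one is W ⇒ L
(2,2): moves to (1,2)(W), (0,2)(W), (2,1)(W), (2,0)(W); every one is W ⇒ L
(2,5): moves to (1,5)(W), (0,5)(W), (2,4)(W), (2,3)(W), (2,0)(W); every one is W ⇒ L
(3,0): moves to (2,0)(W), (1,0)(W); every one is W ⇒ L
(3,3): moves to (2,3)(W), (1,3)(W), (3,2)(W), (3,1)(W); every one is W ⇒ L
(4,1): moves to (3,1)(W), (2,1)(W), (0,1)(W), (4,0)(W); every one is W ⇒ L
(4,4): moves to (3,4)(W), (2,4)(W), (0,4)(W), (4,3)(W), (4,2)(W); every one is W ⇒ L
(5,2): moves to (4,2)(W), (3,2)(W), (1,2)(W), (5,1)(W), (5,0)(W); every one is W ⇒ L
(5,5): moves to (4,5)(W), (3,5)(W), (1,5)(W), (5,4)(W), (5,3)(W), (5,0)(W); every one is W ⇒ L
Every other cell has at least one move into one of the L cells above, so it is W.
(4,5): the move to (2,5) reaches an L cell, so W
(5,5): one of the L cells justified above, so L
(1,5): the move to (1,4) reaches an L cell, so W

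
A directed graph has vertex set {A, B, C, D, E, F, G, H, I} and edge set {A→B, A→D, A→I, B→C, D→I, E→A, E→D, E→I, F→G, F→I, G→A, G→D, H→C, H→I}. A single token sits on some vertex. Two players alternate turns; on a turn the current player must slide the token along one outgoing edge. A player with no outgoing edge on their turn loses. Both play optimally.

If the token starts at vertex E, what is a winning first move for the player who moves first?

Positions with no move are L. A position that does have a move is losing for the player to move precisely when every available move leads to a winning position for the opponent. Fill in the labels:
Every edge goes from a vertex to one that appears earlier in the order C, I, B, D, A, G, F, H, E, so processing vertices in that order labels each vertex after all of its successors.
C: no outgoing edge → L
I: no outgoing edge → L
B: W (go to C, an L position)
D: W (go to I, an L position)
A: W (go to I, an L position)
G: L (options A(W), D(W) are all W)
F: W (go to G, an L position)
H: W (go to I, an L position)
E: W (go to I, an L position)
From E, the L positions reachable in one move are: I.

Move to I.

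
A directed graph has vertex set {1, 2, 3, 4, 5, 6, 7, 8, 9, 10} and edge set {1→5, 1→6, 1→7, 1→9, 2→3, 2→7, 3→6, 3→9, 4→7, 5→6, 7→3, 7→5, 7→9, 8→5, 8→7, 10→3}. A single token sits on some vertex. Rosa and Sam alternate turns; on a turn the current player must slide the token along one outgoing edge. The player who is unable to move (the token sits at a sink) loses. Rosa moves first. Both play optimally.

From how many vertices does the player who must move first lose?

Build the W/L table. Terminal = L. A non-terminal position is W if it has a move to some L; otherwise it is L.
Every edge goes from a vertex to one that appears earlier in the order 6, 9, 3, 5, 7, 8, 1, 10, 4, 2, so processing vertices in that order labels each vertex after all of its successors.
6: no outgoing edge → L
9: no outgoing edge → L
3: reaches L-position 9 → W
5: reaches L-position 6 → W
7: reaches L-position 9 → W
8: only reaches 7(W), 5(W), all W → L
1: reaches L-position 9 → W
10: only reaches 3(W), which is W → L
4: only reaches 7(W), which is W → L
2: only reaches 7(W), 3(W), all W → L
The L vertices are 2, 4, 6, 8, 9, 10; that is 6 in all.

6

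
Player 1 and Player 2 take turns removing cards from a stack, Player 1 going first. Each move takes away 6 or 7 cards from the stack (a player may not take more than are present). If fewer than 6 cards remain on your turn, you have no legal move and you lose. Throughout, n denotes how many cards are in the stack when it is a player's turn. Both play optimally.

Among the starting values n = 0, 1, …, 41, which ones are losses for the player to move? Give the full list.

0, 1, 2, 3, 4, 5, 13, 14, 15, 16, 17, 18, 26, 27, 28, 29, 30, 31, 39, 40, 41

Label each position W (a win for the player to move) or L (a loss). A position with no legal move is L; any other position is W exactly when some move reaches an L, and L when every move reaches a W.
n=0: no move → L
n=1: no move → L
n=2: no move → L
n=3: no move → L
n=4: no move → L
n=5: no move → L
n=6: W (go to 0, an L position)
n=7: W (go to 1, an L position)
n=8: W (go to 2, an L position)
n=9: W (go to 3, an L position)
n=10: W (go to 4, an L position)
n=11: W (go to 5, an L position)
n=12: W (go to 5, an L position)
n=13: L (options 7(W), 6(W) are all W)
n=14: L (options 8(W), 7(W) are all W)
n=15: L (options 9(W), 8(W) are all W)
n=16: L (options 10(W), 9(W) are all W)
n=17: L (options 11(W), 10(W) are all W)
n=18: L (options 12(W), 11(W) are all W)
n=19: W (go to 13, an L position)
n=20: W (go to 14, an L position)
n=21: W (go to 15, an L position)
n=22: W (go to 16, an L position)
n=23: W (go to 17, an L position)
n=24: W (go to 18, an L position)
n=25: W (go to 18, an L position)
n=26: L (options 20(W), 19(W) are all W)
n=27: L (options 21(W), 20(W) are all W)
n=28: L (options 22(W), 21(W) are all W)
n=29: L (options 23(W), 22(W) are all W)
n=30: L (options 24(W), 23(W) are all W)
n=31: L (options 25(W), 24(W) are all W)
n=32: W (go to 26, an L position)
n=33: W (go to 27, an L position)
n=34: W (go to 28, an L position)
n=35: W (go to 29, an L position)
n=36: W (go to 30, an L position)
n=37: W (go to 31, an L position)
n=38: W (go to 31, an L position)
n=39: L (options 33(W), 32(W) are all W)
n=40: L (options 34(W), 33(W) are all W)
n=41: L (options 35(W), 34(W) are all W)
The losing starting values of n are exactly the entries labelled L in this table (21 of them).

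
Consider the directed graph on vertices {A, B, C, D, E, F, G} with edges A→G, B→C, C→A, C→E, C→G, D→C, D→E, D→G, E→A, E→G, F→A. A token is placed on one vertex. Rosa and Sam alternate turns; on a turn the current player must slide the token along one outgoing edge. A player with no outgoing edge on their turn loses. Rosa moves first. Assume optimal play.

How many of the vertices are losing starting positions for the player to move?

3

Build the W/L table. Terminal = L. A non-terminal position is W if it has a move to some L; otherwise it is L.
Every edge goes from a vertex to one that appears earlier in the order G, A, E, C, B, F, D, so processing vertices in that order labels each vertex after all of its successors.
G: no outgoing edge → L
A: can move to G, which is L ⇒ W
E: can move to G, which is L ⇒ W
C: can move to G, which is L ⇒ W
B: the only move is to C(W), a W ⇒ L
F: the only move is to A(W), a W ⇒ L
D: can move to G, which is L ⇒ W
The L vertices are B, F, G; that is 3 in all.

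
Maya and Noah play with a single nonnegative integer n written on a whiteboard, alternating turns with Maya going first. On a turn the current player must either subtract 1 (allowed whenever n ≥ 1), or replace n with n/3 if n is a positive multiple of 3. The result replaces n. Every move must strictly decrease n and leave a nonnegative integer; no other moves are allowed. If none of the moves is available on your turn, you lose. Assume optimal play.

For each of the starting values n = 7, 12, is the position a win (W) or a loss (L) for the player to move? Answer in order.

Build the W/L table. Terminal = L. A non-terminal position is W if it has a move to some L; otherwise it is L.
n=0: no move → L
n=1: →0(L), so W
n=2: →1(W) only, which is W, so L
n=3: →2(L), so W
n=4: →3(W) only, which is W, so L
n=5: →4(L), so W
n=6: →2(L), so W
n=7: →6(W) only, which is W, so L
n=8: →7(L), so W
n=9: →3(W), 8(W) — all W, so L
n=10: →9(L), so W
n=11: →10(W) only, which is W, so L
n=12: →4(L), so W

7: L, 12: W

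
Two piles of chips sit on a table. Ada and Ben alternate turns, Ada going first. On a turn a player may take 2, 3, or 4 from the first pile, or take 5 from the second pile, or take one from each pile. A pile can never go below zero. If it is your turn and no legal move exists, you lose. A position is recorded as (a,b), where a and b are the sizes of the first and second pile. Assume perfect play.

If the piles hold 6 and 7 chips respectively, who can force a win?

Build the W/L table. Terminal = L. A non-terminal position is W if it has a move to some L; otherwise it is L.
No move ever increases a pile, so every position that can arise here has a ≤ 6 and b ≤ 7; it is enough to label the cells with 0 ≤ a ≤ 6 and 0 ≤ b ≤ 7.
Every move lowers a or b (never raises either), so fill the grid row by row in increasing a, and left to right within a row: each cell's successors are then already labelled.
      b=0  b=1  b=2  b=3  b=4  b=5  b=6  b=7
a=0:    L    L    L    L    L    W    W    W
a=1:    L    W    W    W    W    W    L    L
a=2:    W    W    W    W    W    L    L    W
a=3:    W    W    W    W    W    L    W    W
a=4:    W    W    W    W    W    W    W    W
a=5:    W    L    L    L    L    W    W    W
a=6:    L    L    W    W    W    W    W    L
Cells with no legal move (terminal, hence L): (0,0), (0,1), (0,2), (0,3), (0,4), (1,0).
The remaining L cells, each justified by listing all of its moves:
(1,6): L (options (1,1)(W), (0,5)(W) are all W)
(1,7): L (options (1,2)(W), (0,6)(W) are all W)
(2,5): L (options (0,5)(W), (2,0)(W), (1,4)(W) are all W)
(2,6): L (options (0,6)(W), (2,1)(W), (1,5)(W) are all W)
(3,5): L (options (1,5)(W), (0,5)(W), (3,0)(W), (2,4)(W) are all W)
(5,1): L (options (3,1)(W), (2,1)(W), (1,1)(W), (4,0)(W) are all W)
(5,2): L (options (3,2)(W), (2,2)(W), (1,2)(W), (4,1)(W) are all W)
(5,3): L (options (3,3)(W), (2,3)(W), (1,3)(W), (4,2)(W) are all W)
(5,4): L (options (3,4)(W), (2,4)(W), (1,4)(W), (4,3)(W) are all W)
(6,0): L (options (4,0)(W), (3,0)(W), (2,0)(W) are all W)
(6,1): L (options (4,1)(W), (3,1)(W), (2,1)(W), (5,0)(W) are all W)
(6,7): L (options (4,7)(W), (3,7)(W), (2,7)(W), (6,2)(W), (5,6)(W) are all W)
Every other cell has at least one move into one of the L cells above, so it is W.
Every move from (6,7) reaches a W position, so the mover loses.

Ben wins.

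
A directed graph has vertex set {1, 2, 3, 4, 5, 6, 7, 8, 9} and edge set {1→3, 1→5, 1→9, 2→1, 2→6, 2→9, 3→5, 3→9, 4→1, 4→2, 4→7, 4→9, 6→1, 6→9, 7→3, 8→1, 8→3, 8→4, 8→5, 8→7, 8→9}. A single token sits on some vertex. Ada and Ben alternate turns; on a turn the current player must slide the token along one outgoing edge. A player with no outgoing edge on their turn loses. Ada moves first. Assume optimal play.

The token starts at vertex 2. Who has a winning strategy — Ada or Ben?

Ada wins.

Classify positions by backward induction: terminal positions (no move available) are L. From any other position, the mover wins iff some move reaches an L.
Every edge goes from a vertex to one that appears earlier in the order 5, 9, 3, 1, 7, 6, 2, 4, 8, so processing vertices in that order labels each vertex after all of its successors.
5: no outgoing edge → L
9: no outgoing edge → L
3: W (go to 9, an L position)
1: W (go to 9, an L position)
7: L (sole option 3(W) is W)
6: W (go to 9, an L position)
2: W (go to 9, an L position)
4: W (go to 7, an L position)
8: W (go to 7, an L position)
From 2 Ada can move to 9, reaching an L position.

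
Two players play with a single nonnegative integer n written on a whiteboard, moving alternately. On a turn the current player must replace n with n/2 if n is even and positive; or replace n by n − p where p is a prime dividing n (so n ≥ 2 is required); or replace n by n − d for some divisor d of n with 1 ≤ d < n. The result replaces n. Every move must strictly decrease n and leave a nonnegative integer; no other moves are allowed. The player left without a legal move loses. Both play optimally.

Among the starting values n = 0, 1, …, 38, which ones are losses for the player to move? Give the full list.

Label each position W (a win for the player to move) or L (a loss). A position with no legal move is L; any other position is W exactly when some move reaches an L, and L when every move reaches a W.
n=0: no move → L
n=1: no move → L
n=2: W (go to 0, an L position)
n=3: W (go to 0, an L position)
n=4: L (options 2(W), 3(W) are all W)
n=5: W (go to 0, an L position)
n=6: W (go to 4, an L position)
n=7: W (go to 0, an L position)
n=8: W (go to 4, an L position)
n=9: L (options 6(W), 8(W) are all W)
n=10: W (go to 9, an L position)
n=11: W (go to 0, an L position)
n=12: W (go to 9, an L position)
n=13: W (go to 0, an L position)
n=14: L (options 7(W), 12(W), 13(W) are all W)
n=15: W (go to 14, an L position)
n=16: W (go to 14, an L position)
n=17: W (go to 0, an L position)
n=18: W (go to 9, an L position)
n=19: W (go to 0, an L position)
n=20: L (options 10(W), 15(W), 16(W), 18(W), 19(W) are all W)
n=21: W (go to 14, an L position)
n=22: W (go to 20, an L position)
n=23: W (go to 0, an L position)
n=24: W (go to 20, an L position)
n=25: W (go to 20, an L position)
n=26: L (options 13(W), 24(W), 25(W) are all W)
n=27: W (go to 26, an L position)
n=28: W (go to 14, an L position)
n=29: W (go to 0, an L position)
n=30: W (go to 20, an L position)
n=31: W (go to 0, an L position)
n=32: L (options 16(W), 24(W), 28(W), 30(W), 31(W) are all W)
n=33: W (go to 32, an L position)
n=34: W (go to 32, an L position)
n=35: L (options 28(W), 30(W), 34(W) are all W)
n=36: W (go to 32, an L position)
n=37: W (go to 0, an L position)
n=38: L (options 19(W), 36(W), 37(W) are all W)
Reading off the rows marked L gives the requested list; there are 10 such values of n.

0, 1, 4, 9, 14, 20, 26, 32, 35, 38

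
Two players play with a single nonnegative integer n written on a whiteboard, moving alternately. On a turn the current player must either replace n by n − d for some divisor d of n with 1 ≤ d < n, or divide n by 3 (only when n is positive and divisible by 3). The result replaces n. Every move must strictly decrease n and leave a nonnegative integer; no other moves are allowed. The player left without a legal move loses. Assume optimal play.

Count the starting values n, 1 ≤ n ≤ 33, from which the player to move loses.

Compute win/loss labels from the base case upward. A position with no move is L. Any other position is W if it can reach an L in one move, else L.
n=0: no move → L
n=1: no move → L
n=2: can move to 1, which is L ⇒ W
n=3: can move to 1, which is L ⇒ W
n=4: moves to 2(W), 3(W); every one is W ⇒ L
n=5: can move to 4, which is L ⇒ W
n=6: can move to 4, which is L ⇒ W
n=7: the only move is to 6(W), a W ⇒ L
n=8: can move to 4, which is L ⇒ W
n=9: moves to 3(W), 6(W), 8(W); every one is W ⇒ L
n=10: can move to 9, which is L ⇒ W
n=11: the only move is to 10(W), a W ⇒ L
n=12: can move to 4, which is L ⇒ W
n=13: the only move is to 12(W), a W ⇒ L
n=14: can move to 7, which is L ⇒ W
n=15: moves to 5(W), 10(W), 12(W), 14(W); every one is W ⇒ L
n=16: can move to 15, which is L ⇒ W
n=17: the only move is to 16(W), a W ⇒ L
n=18: can move to 9, which is L ⇒ W
n=19: the only move is to 18(W), a W ⇒ L
n=20: can move to 15, which is L ⇒ W
n=21: can move to 7, which is L ⇒ W
n=22: can move to 11, which is L ⇒ W
n=23: the only move is to 22(W), a W ⇒ L
n=24: can move to 23, which is L ⇒ W
n=25: moves to 20(W), 24(W); every one is W ⇒ L
n=26: can move to 13, which is L ⇒ W
n=27: can move to 9, which is L ⇒ W
n=28: moves to 14(W), 21(W), 24(W), 26(W), 27(W); every one is W ⇒ L
n=29: can move to 28, which is L ⇒ W
n=30: can move to 15, which is L ⇒ W
n=31: the only move is to 30(W), a W ⇒ L
n=32: can move to 28, which is L ⇒ W
n=33: can move to 11, which is L ⇒ W
L entries with 1 ≤ n ≤ 33 (n=0 is outside the asked range and is not counted): n = 1, 4, 7, 9, 11, 13, 15, 17, 19, 23, 25, 28, 31; that makes 13.

13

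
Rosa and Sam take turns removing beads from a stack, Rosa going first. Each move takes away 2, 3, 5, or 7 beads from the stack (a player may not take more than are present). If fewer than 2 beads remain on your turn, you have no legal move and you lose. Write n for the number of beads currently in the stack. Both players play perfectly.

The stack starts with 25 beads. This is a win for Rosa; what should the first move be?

Remove 7, leaving 18.

Label each position W (a win for the player to move) or L (a loss). A position with no legal move is L; any other position is W exactly when some move reaches an L, and L when every move reaches a W.
n=0: no move → L
n=1: no move → L
n=2: reaches L-position 0 → W
n=3: reaches L-position 1 → W
n=4: reaches L-position 1 → W
n=5: reaches L-position 0 → W
n=6: reaches L-position 1 → W
n=7: reaches L-position 0 → W
n=8: reaches L-position 1 → W
n=9: only reaches 7(W), 6(W), 4(W), 2(W), all W → L
n=10: only reaches 8(W), 7(W), 5(W), 3(W), all W → L
n=11: reaches L-position 9 → W
n=12: reaches L-position 10 → W
n=13: reaches L-position 10 → W
n=14: reaches L-position 9 → W
n=15: reaches L-position 10 → W
n=16: reaches L-position 9 → W
n=17: reaches L-position 10 → W
n=18: only reaches 16(W), 15(W), 13(W), 11(W), all W → L
n=19: only reaches 17(W), 16(W), 14(W), 12(W), all W → L
n=20: reaches L-position 18 → W
n=21: reaches L-position 19 → W
n=22: reaches L-position 19 → W
n=23: reaches L-position 18 → W
n=24: reaches L-position 19 → W
n=25: reaches L-position 18 → W
From 25, the L positions reachable in one move are: 18.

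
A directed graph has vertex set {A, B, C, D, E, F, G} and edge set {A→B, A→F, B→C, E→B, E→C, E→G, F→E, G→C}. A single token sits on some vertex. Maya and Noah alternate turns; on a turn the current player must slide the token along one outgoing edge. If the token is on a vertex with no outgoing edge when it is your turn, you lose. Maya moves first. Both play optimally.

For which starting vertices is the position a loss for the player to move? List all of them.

Label each position W (a win for the player to move) or L (a loss). A position with no legal move is L; any other position is W exactly when some move reaches an L, and L when every move reaches a W.
Every edge goes from a vertex to one that appears earlier in the order D, C, G, B, E, F, A, so processing vertices in that order labels each vertex after all of its successors.
D: no outgoing edge → L
C: no outgoing edge → L
G: reaches L-position C → W
B: reaches L-position C → W
E: reaches L-position C → W
F: only reaches E(W), which is W → L
A: reaches L-position F → W
The losing starting vertices are exactly the entries labelled L in this table (3 of them).

C, D, F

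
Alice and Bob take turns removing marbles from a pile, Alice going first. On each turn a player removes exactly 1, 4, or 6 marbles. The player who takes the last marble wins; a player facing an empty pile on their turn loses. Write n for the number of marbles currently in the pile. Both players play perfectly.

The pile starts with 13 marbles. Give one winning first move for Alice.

Use the standard recursion: the mover loses at a terminal position; elsewhere, the mover wins exactly when some move hands the opponent an L position.
n=0: no move → L
n=1: W (go to 0, an L position)
n=2: L (sole option 1(W) is W)
n=3: W (go to 2, an L position)
n=4: W (go to 0, an L position)
n=5: L (options 4(W), 1(W) are all W)
n=6: W (go to 5, an L position)
n=7: L (options 6(W), 3(W), 1(W) are all W)
n=8: W (go to 7, an L position)
n=9: W (go to 5, an L position)
n=10: L (options 9(W), 6(W), 4(W) are all W)
n=11: W (go to 10, an L position)
n=12: L (options 11(W), 8(W), 6(W) are all W)
n=13: W (go to 12, an L position)
From 13, the L positions reachable in one move are: 12, 7. Any move reaching one of these is winning.

Remove 1, leaving 12.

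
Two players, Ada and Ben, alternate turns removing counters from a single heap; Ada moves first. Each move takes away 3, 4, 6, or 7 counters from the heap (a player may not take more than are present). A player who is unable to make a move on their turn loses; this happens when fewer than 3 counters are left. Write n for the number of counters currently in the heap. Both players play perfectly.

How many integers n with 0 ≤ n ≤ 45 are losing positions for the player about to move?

Build the W/L table. Terminal = L. A non-terminal position is W if it has a move to some L; otherwise it is L.
n=0: no move → L
n=1: no move → L
n=2: no move → L
n=3: W (go to 0, an L position)
n=4: W (go to 1, an L position)
n=5: W (go to 2, an L position)
n=6: W (go to 2, an L position)
n=7: W (go to 1, an L position)
n=8: W (go to 2, an L position)
n=9: W (go to 2, an L position)
n=10: L (options 7(W), 6(W), 4(W), 3(W) are all W)
n=11: L (options 8(W), 7(W), 5(W), 4(W) are all W)
n=12: L (options 9(W), 8(W), 6(W), 5(W) are all W)
n=13: W (go to 10, an L position)
n=14: W (go to 11, an L position)
n=15: W (go to 12, an L position)
n=16: W (go to 12, an L position)
n=17: W (go to 11, an L position)
n=18: W (go to 12, an L position)
n=19: W (go to 12, an L position)
n=20: L (options 17(W), 16(W), 14(W), 13(W) are all W)
n=21: L (options 18(W), 17(W), 15(W), 14(W) are all W)
n=22: L (options 19(W), 18(W), 16(W), 15(W) are all W)
n=23: W (go to 20, an L position)
n=24: W (go to 21, an L position)
n=25: W (go to 22, an L position)
n=26: W (go to 22, an L position)
n=27: W (go to 21, an L position)
n=28: W (go to 22, an L position)
n=29: W (go to 22, an L position)
n=30: L (options 27(W), 26(W), 24(W), 23(W) are all W)
n=31: L (options 28(W), 27(W), 25(W), 24(W) are all W)
n=32: L (options 29(W), 28(W), 26(W), 25(W) are all W)
n=33: W (go to 30, an L position)
n=34: W (go to 31, an L position)
n=35: W (go to 32, an L position)
n=36: W (go to 32, an L position)
n=37: W (go to 31, an L position)
n=38: W (go to 32, an L position)
n=39: W (go to 32, an L position)
n=40: L (options 37(W), 36(W), 34(W), 33(W) are all W)
n=41: L (options 38(W), 37(W), 35(W), 34(W) are all W)
n=42: L (options 39(W), 38(W), 36(W), 35(W) are all W)
n=43: W (go to 40, an L position)
n=44: W (go to 41, an L position)
n=45: W (go to 42, an L position)
L entries with 0 ≤ n ≤ 45: n = 0, 1, 2, 10, 11, 12, 20, 21, 22, 30, 31, 32, 40, 41, 42; that makes 15.

15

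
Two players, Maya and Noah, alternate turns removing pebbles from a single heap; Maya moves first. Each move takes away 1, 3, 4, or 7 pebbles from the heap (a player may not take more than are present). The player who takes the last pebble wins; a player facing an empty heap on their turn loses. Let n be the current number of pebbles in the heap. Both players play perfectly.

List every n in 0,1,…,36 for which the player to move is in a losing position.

0, 2, 8, 10, 16, 18, 24, 26, 32, 34

Build the W/L table. Terminal = L. A non-terminal position is W if it has a move to some L; otherwise it is L.
n=0: no move → L
n=1: reaches L-position 0 → W
n=2: only reaches 1(W), which is W → L
n=3: reaches L-position 2 → W
n=4: reaches L-position 0 → W
n=5: reaches L-position 2 → W
n=6: reaches L-position 2 → W
n=7: reaches L-position 0 → W
n=8: only reaches 7(W), 5(W), 4(W), 1(W), all W → L
n=9: reaches L-position 8 → W
n=10: only reaches 9(W), 7(W), 6(W), 3(W), all W → L
n=11: reaches L-position 10 → W
n=12: reaches L-position 8 → W
n=13: reaches L-position 10 → W
n=14: reaches L-position 10 → W
n=15: reaches L-position 8 → W
n=16: only reaches 15(W), 13(W), 12(W), 9(W), all W → L
n=17: reaches L-position 16 → W
n=18: only reaches 17(W), 15(W), 14(W), 11(W), all W → L
n=19: reaches L-position 18 → W
n=20: reaches L-position 16 → W
n=21: reaches L-position 18 → W
n=22: reaches L-position 18 → W
n=23: reaches L-position 16 → W
n=24: only reaches 23(W), 21(W), 20(W), 17(W), all W → L
n=25: reaches L-position 24 → W
n=26: only reaches 25(W), 23(W), 22(W), 19(W), all W → L
n=27: reaches L-position 26 → W
n=28: reaches L-position 24 → W
n=29: reaches L-position 26 → W
n=30: reaches L-position 26 → W
n=31: reaches L-position 24 → W
n=32: only reaches 31(W), 29(W), 28(W), 25(W), all W → L
n=33: reaches L-position 32 → W
n=34: only reaches 33(W), 31(W), 30(W), 27(W), all W → L
n=35: reaches L-position 34 → W
n=36: reaches L-position 32 → W
The losing starting values of n are exactly the entries labelled L in this table (10 of them).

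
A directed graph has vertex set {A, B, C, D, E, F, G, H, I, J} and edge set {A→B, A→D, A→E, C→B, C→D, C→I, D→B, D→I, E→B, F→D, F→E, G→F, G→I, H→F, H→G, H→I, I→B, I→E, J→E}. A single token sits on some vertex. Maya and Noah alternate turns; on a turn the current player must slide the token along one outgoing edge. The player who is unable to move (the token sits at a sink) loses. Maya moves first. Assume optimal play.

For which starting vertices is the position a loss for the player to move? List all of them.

Positions with no move are L. A position that does have a move is losing for the player to move precisely when every available move leads to a winning position for the opponent. Fill in the labels:
Every edge goes from a vertex to one that appears earlier in the order B, E, I, D, J, F, G, A, H, C, so processing vertices in that order labels each vertex after all of its successors.
B: no outgoing edge → L
E: can move to B, which is L ⇒ W
I: can move to B, which is L ⇒ W
D: can move to B, which is L ⇒ W
J: the only move is to E(W), a W ⇒ L
F: moves to D(W), E(W); every one is W ⇒ L
G: can move to F, which is L ⇒ W
A: can move to B, which is L ⇒ W
H: can move to F, which is L ⇒ W
C: can move to B, which is L ⇒ W
The losing starting vertices are exactly the entries labelled L in this table (3 of them).

B, F, J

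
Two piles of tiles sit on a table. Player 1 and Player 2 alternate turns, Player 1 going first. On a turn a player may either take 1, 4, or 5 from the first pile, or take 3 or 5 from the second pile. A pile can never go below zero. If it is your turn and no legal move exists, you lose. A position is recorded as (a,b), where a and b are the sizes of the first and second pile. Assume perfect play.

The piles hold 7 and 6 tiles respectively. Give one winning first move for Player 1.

Move to (6,6).

Label each position W (a win for the player to move) or L (a loss). A position with no legal move is L; any other position is W exactly when some move reaches an L, and L when every move reaches a W.
No move ever increases a pile, so every position that can arise here has a ≤ 7 and b ≤ 6; it is enough to label the cells with 0 ≤ a ≤ 7 and 0 ≤ b ≤ 6.
Every move lowers a or b (never raises either), so fill the grid row by row in increasing a, and left to right within a row: each cell's successors are then already labelled.
      b=0  b=1  b=2  b=3  b=4  b=5  b=6
a=0:    L    L    L    W    W    W    W
a=1:    W    W    W    L    L    L    W
a=2:    L    L    L    W    W    W    W
a=3:    W    W    W    L    L    L    W
a=4:    W    W    W    W    W    W    L
a=5:    W    W    W    W    W    W    W
a=6:    W    W    W    W    W    W    L
a=7:    W    W    W    W    W    W    W
Cells with no legal move (terminal, hence L): (0,0), (0,1), (0,2).
The remaining L cells, each justified by listing all of its moves:
(1,3): L (options (0,3)(W), (1,0)(W) are all W)
(1,4): L (options (0,4)(W), (1,1)(W) are all W)
(1,5): L (options (0,5)(W), (1,2)(W), (1,0)(W) are all W)
(2,0): L (sole option (1,0)(W) is W)
(2,1): L (sole option (1,1)(W) is W)
(2,2): L (sole option (1,2)(W) is W)
(3,3): L (options (2,3)(W), (3,0)(W) are all W)
(3,4): L (options (2,4)(W), (3,1)(W) are all W)
(3,5): L (options (2,5)(W), (3,2)(W), (3,0)(W) are all W)
(4,6): L (options (3,6)(W), (0,6)(W), (4,3)(W), (4,1)(W) are all W)
(6,6): L (options (5,6)(W), (2,6)(W), (1,6)(W), (6,3)(W), (6,1)(W) are all W)
Every other cell has at least one move into one of the L cells above, so it is W.
From (7,6), the L positions reachable in one move are: (6,6).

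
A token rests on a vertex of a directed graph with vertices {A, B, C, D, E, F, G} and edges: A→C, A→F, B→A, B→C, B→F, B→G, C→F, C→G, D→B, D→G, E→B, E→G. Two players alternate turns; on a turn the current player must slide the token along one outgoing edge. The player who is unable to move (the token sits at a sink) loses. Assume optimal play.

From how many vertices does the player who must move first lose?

2

Work bottom-up. With no move the player to move loses. Otherwise the position is W if at least one move leads to an L position for the opponent, and L if every move leads to a W.
Every edge goes from a vertex to one that appears earlier in the order G, F, C, A, B, E, D, so processing vertices in that order labels each vertex after all of its successors.
G: no outgoing edge → L
F: no outgoing edge → L
C: →F(L), so W
A: →F(L), so W
B: →F(L), so W
E: →G(L), so W
D: →G(L), so W
The L vertices are F, G; that is 2 in all.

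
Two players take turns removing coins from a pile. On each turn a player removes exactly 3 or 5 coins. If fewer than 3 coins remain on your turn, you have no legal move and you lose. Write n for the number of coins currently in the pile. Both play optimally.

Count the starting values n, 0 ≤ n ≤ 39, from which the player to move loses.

15

Use the standard recursion: the mover loses at a terminal position; elsewhere, the mover wins exactly when some move hands the opponent an L position.
n=0: no move → L
n=1: no move → L
n=2: no move → L
n=3: reaches L-position 0 → W
n=4: reaches L-position 1 → W
n=5: reaches L-position 2 → W
n=6: reaches L-position 1 → W
n=7: reaches L-position 2 → W
n=8: only reaches 5(W), 3(W), all W → L
n=9: only reaches 6(W), 4(W), all W → L
n=10: only reaches 7(W), 5(W), all W → L
n=11: reaches L-position 8 → W
n=12: reaches L-position 9 → W
n=13: reaches L-position 10 → W
n=14: reaches L-position 9 → W
n=15: reaches L-position 10 → W
n=16: only reaches 13(W), 11(W), all W → L
n=17: only reaches 14(W), 12(W), all W → L
n=18: only reaches 15(W), 13(W), all W → L
n=19: reaches L-position 16 → W
n=20: reaches L-position 17 → W
n=21: reaches L-position 18 → W
n=22: reaches L-position 17 → W
n=23: reaches L-position 18 → W
n=24: only reaches 21(W), 19(W), all W → L
n=25: only reaches 22(W), 20(W), all W → L
n=26: only reaches 23(W), 21(W), all W → L
n=27: reaches L-position 24 → W
n=28: reaches L-position 25 → W
n=29: reaches L-position 26 → W
n=30: reaches L-position 25 → W
n=31: reaches L-position 26 → W
n=32: only reaches 29(W), 27(W), all W → L
n=33: only reaches 30(W), 28(W), all W → L
n=34: only reaches 31(W), 29(W), all W → L
n=35: reaches L-position 32 → W
n=36: reaches L-position 33 → W
n=37: reaches L-position 34 → W
n=38: reaches L-position 33 → W
n=39: reaches L-position 34 → W
L entries with 0 ≤ n ≤ 39: n = 0, 1, 2, 8, 9, 10, 16, 17, 18, 24, 25, 26, 32, 33, 34; that makes 15.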